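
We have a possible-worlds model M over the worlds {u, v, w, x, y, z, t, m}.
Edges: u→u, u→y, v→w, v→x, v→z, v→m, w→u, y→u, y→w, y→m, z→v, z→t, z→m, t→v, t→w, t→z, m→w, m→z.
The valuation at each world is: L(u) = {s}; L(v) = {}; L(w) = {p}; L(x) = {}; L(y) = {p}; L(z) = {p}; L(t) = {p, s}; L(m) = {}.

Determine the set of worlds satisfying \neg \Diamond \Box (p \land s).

u, w, x, y, z, t, m

Recall that \Box ψ holds at a world iff ψ holds at every accessible world, and \Diamond ψ holds iff ψ holds at some accessible world.
Let φ = \neg \Diamond \Box (p \land s). Evaluate φ at each world:
  u (successors {u, y}): φ is true.
  v (successors {w, x, z, m}): φ is false.
  w (successors {u}): φ is true.
  x (successors ∅): φ is true.
  y (successors {u, w, m}): φ is true.
  z (successors {v, t, m}): φ is true.
  t (successors {v, w, z}): φ is true.
  m (successors {w, z}): φ is true.
For instance, at u:
  At u: \Diamond \Box (p \land s) is false, so \neg \Diamond \Box (p \land s) is true.
    At u: \Diamond \Box (p \land s) requires \Box (p \land s) at some successor in {u, y}.
      At u: \Box (p \land s) is false.
      At y: \Box (p \land s) is false.
    So \Diamond \Box (p \land s) is false at u.
Satisfying worlds: {u, w, x, y, z, t, m}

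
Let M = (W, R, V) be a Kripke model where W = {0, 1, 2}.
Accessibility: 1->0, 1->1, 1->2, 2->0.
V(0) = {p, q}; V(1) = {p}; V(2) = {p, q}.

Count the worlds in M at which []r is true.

Recall that []ψ holds at a world iff ψ holds at every accessible world, and <>ψ holds iff ψ holds at some accessible world.
Let φ = []r. Evaluate φ at each world:
  0 (successors ∅): φ is true.
  1 (successors {0, 1, 2}): φ is false.
  2 (successors {0}): φ is false.
For instance, at 2:
  At 2: []r requires r at every successor {0}.
    r fails at 0, so []r is false at 2.
Satisfying worlds: {0}

1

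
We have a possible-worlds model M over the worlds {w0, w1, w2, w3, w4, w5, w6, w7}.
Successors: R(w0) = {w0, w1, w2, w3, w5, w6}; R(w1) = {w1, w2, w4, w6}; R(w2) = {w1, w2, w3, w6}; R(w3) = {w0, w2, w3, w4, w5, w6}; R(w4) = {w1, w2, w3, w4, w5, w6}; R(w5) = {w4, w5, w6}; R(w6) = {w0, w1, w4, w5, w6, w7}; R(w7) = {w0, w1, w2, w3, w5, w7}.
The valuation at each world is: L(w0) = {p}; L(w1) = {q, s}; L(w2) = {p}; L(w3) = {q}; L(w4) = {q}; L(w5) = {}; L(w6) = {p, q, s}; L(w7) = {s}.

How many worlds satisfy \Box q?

0

Let φ = \Box q. Evaluate φ at each world:
  w0 (successors {w0, w1, w2, w3, w5, w6}): φ is false.
  w1 (successors {w1, w2, w4, w6}): φ is false.
  w2 (successors {w1, w2, w3, w6}): φ is false.
  w3 (successors {w0, w2, w3, w4, w5, w6}): φ is false.
  w4 (successors {w1, w2, w3, w4, w5, w6}): φ is false.
  w5 (successors {w4, w5, w6}): φ is false.
  w6 (successors {w0, w1, w4, w5, w6, w7}): φ is false.
  w7 (successors {w0, w1, w2, w3, w5, w7}): φ is false.
For instance, at w2:
  At w2: \Box q requires q at every successor {w1, w2, w3, w6}.
    q fails at w2, so \Box q is false at w2.
Satisfying worlds: none.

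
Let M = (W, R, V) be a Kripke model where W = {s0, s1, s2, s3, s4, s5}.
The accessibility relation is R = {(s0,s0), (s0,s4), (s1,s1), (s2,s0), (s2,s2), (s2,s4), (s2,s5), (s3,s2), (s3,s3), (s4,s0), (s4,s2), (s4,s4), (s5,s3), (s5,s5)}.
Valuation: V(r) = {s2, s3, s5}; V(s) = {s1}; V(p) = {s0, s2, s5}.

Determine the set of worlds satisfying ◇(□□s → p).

Let φ = ◇(□□s → p). Evaluate φ at each world:
  s0 (successors {s0, s4}): φ is true.
  s1 (successors {s1}): φ is false.
  s2 (successors {s0, s2, s4, s5}): φ is true.
  s3 (successors {s2, s3}): φ is true.
  s4 (successors {s0, s2, s4}): φ is true.
  s5 (successors {s3, s5}): φ is true.
For instance, at s2:
  At s2: ◇(□□s → p) requires □□s → p at some successor in {s0, s2, s4, s5}.
    □□s → p holds at s0, so ◇(□□s → p) is true at s2.
      At s0: □□s is false, p is true, so □□s → p is true.
Satisfying worlds: {s0, s2, s3, s4, s5}

s0, s2, s3, s4, s5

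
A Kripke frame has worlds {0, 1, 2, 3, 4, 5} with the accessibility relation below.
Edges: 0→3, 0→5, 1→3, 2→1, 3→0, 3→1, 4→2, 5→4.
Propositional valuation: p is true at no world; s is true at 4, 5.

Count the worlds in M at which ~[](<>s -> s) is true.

Let φ = ~[](<>s -> s). Evaluate φ at each world:
  0 (successors {3, 5}): φ is false.
  1 (successors {3}): φ is false.
  2 (successors {1}): φ is false.
  3 (successors {0, 1}): φ is true.
  4 (successors {2}): φ is false.
  5 (successors {4}): φ is false.
For instance, at 0:
  At 0: [](<>s -> s) is true, so ~[](<>s -> s) is false.
    At 0: [](<>s -> s) requires <>s -> s at every successor {3, 5}.
      At 3: <>s -> s is true.
      At 5: <>s -> s is true.
    So [](<>s -> s) is true at 0.
Satisfying worlds: {3}

1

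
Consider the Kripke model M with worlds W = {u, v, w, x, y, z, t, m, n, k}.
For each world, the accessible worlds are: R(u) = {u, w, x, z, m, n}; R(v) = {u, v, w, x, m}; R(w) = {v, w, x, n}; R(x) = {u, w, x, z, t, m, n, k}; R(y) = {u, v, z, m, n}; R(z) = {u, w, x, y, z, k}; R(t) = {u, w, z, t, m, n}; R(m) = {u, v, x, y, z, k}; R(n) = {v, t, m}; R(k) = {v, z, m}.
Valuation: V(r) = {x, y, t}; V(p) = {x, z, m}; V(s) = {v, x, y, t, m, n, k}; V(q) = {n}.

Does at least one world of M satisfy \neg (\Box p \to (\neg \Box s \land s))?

Let φ = \neg (\Box p \to (\neg \Box s \land s)). Evaluate φ at each world:
  u (successors {u, w, x, z, m, n}): φ is false.
  v (successors {u, v, w, x, m}): φ is false.
  w (successors {v, w, x, n}): φ is false.
  x (successors {u, w, x, z, t, m, n, k}): φ is false.
  y (successors {u, v, z, m, n}): φ is false.
  z (successors {u, w, x, y, z, k}): φ is false.
  t (successors {u, w, z, t, m, n}): φ is false.
  m (successors {u, v, x, y, z, k}): φ is false.
  n (successors {v, t, m}): φ is false.
  k (successors {v, z, m}): φ is false.
For instance, at v:
  At v: \Box p \to (\neg \Box s \land s) is true, so \neg (\Box p \to (\neg \Box s \land s)) is false.
    At v: \Box p is false, \neg \Box s \land s is true, so \Box p \to (\neg \Box s \land s) is true.
      At v: \Box p requires p at every successor {u, v, w, x, m}.
        p fails at u, so \Box p is false at v.
      At v: \neg \Box s is true, s is true, so \neg \Box s \land s is true.

No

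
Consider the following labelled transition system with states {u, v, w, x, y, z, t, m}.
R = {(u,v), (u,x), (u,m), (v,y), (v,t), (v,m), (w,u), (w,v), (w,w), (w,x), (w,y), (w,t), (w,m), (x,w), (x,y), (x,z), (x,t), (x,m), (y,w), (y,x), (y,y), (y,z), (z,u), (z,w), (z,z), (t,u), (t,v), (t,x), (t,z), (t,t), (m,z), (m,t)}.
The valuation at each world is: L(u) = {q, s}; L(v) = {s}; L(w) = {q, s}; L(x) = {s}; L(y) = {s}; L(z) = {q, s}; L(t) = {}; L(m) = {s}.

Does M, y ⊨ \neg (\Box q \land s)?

At y: \Box q \land s is false, so \neg (\Box q \land s) is true.
  At y: \Box q is false, s is true, so \Box q \land s is false.
    At y: \Box q requires q at every successor {w, x, y, z}.
      q fails at x, so \Box q is false at y.

Yes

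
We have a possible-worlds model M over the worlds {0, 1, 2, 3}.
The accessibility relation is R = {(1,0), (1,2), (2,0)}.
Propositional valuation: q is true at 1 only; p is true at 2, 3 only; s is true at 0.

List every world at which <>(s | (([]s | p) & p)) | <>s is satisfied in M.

1, 2

Recall that []ψ holds at a world iff ψ holds at every accessible world, and <>ψ holds iff ψ holds at some accessible world.
Let φ = <>(s | (([]s | p) & p)) | <>s. Evaluate φ at each world:
  0 (successors ∅): φ is false.
  1 (successors {0, 2}): φ is true.
  2 (successors {0}): φ is true.
  3 (successors ∅): φ is false.
For instance, at 2:
  At 2: <>(s | (([]s | p) & p)) is true, <>s is true, so <>(s | (([]s | p) & p)) | <>s is true.
    At 2: <>(s | (([]s | p) & p)) requires s | (([]s | p) & p) at some successor in {0}.
      s | (([]s | p) & p) holds at 0, so <>(s | (([]s | p) & p)) is true at 2.
    At 2: <>s requires s at some successor in {0}.
      s holds at 0, so <>s is true at 2.
Satisfying worlds: {1, 2}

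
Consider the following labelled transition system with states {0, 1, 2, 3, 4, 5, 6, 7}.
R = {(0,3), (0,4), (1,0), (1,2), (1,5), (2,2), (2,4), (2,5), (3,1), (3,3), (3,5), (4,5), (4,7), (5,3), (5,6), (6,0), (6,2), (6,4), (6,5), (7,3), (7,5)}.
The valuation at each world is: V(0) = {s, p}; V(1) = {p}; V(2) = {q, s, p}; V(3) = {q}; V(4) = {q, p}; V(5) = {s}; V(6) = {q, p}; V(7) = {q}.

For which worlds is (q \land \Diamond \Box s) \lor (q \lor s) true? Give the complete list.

Let φ = (q \land \Diamond \Box s) \lor (q \lor s). Evaluate φ at each world:
  0 (successors {3, 4}): φ is true.
  1 (successors {0, 2, 5}): φ is false.
  2 (successors {2, 4, 5}): φ is true.
  3 (successors {1, 3, 5}): φ is true.
  4 (successors {5, 7}): φ is true.
  5 (successors {3, 6}): φ is true.
  6 (successors {0, 2, 4, 5}): φ is true.
  7 (successors {3, 5}): φ is true.
For instance, at 7:
  At 7: q \land \Diamond \Box s is false, q \lor s is true, so (q \land \Diamond \Box s) \lor (q \lor s) is true.
    At 7: q is true, \Diamond \Box s is false, so q \land \Diamond \Box s is false.
      At 7: \Diamond \Box s requires \Box s at some successor in {3, 5}.
        At 3: \Box s is false.
        At 5: \Box s is false.
      So \Diamond \Box s is false at 7.
Satisfying worlds: {0, 2, 3, 4, 5, 6, 7}

0, 2, 3, 4, 5, 6, 7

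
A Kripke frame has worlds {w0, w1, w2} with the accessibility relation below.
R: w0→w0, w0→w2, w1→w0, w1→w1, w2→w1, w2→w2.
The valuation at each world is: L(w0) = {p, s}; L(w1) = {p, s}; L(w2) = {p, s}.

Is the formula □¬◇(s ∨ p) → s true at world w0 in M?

At w0: □¬◇(s ∨ p) is false, s is true, so □¬◇(s ∨ p) → s is true.
  At w0: □¬◇(s ∨ p) requires ¬◇(s ∨ p) at every successor {w0, w2}.
    ¬◇(s ∨ p) fails at w0, so □¬◇(s ∨ p) is false at w0.
      At w0: ◇(s ∨ p) is true, so ¬◇(s ∨ p) is false.

Yes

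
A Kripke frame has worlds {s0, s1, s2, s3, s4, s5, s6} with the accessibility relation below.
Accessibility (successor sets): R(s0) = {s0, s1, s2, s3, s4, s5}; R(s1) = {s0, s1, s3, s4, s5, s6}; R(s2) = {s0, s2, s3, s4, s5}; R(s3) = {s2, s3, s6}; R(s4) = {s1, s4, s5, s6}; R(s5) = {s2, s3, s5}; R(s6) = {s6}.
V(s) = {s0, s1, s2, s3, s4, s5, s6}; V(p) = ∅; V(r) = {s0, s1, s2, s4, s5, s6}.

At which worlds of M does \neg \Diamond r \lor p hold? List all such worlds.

none

Recall that \Diamond ψ holds at a world iff ψ holds at some accessible world.
Let φ = \neg \Diamond r \lor p. Evaluate φ at each world:
  s0 (successors {s0, s1, s2, s3, s4, s5}): φ is false.
  s1 (successors {s0, s1, s3, s4, s5, s6}): φ is false.
  s2 (successors {s0, s2, s3, s4, s5}): φ is false.
  s3 (successors {s2, s3, s6}): φ is false.
  s4 (successors {s1, s4, s5, s6}): φ is false.
  s5 (successors {s2, s3, s5}): φ is false.
  s6 (successors {s6}): φ is false.
For instance, at s3:
  At s3: \neg \Diamond r is false, p is false, so \neg \Diamond r \lor p is false.
    At s3: \Diamond r is true, so \neg \Diamond r is false.
      At s3: \Diamond r requires r at some successor in {s2, s3, s6}.
        r holds at s2, so \Diamond r is true at s3.
Satisfying worlds: none.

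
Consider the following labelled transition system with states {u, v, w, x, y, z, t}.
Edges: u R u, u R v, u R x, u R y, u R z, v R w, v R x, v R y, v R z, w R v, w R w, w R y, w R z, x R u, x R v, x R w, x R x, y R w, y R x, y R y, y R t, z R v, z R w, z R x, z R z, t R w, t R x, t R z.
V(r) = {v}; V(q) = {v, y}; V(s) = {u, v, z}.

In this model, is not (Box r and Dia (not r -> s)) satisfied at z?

At z: Box r and Dia (not r -> s) is false, so not (Box r and Dia (not r -> s)) is true.
  At z: Box r is false, Dia (not r -> s) is true, so Box r and Dia (not r -> s) is false.
    At z: Box r requires r at every successor {v, w, x, z}.
      r fails at w, so Box r is false at z.
    At z: Dia (not r -> s) requires not r -> s at some successor in {v, w, x, z}.
      not r -> s holds at v, so Dia (not r -> s) is true at z.

Yes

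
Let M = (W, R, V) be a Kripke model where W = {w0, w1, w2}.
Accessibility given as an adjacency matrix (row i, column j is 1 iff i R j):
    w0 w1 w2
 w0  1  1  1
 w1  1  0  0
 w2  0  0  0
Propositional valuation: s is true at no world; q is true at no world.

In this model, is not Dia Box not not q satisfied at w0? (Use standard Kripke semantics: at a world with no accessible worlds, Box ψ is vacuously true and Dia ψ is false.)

No

Recall that Box ψ holds at a world iff ψ holds at every accessible world, and Dia ψ holds iff ψ holds at some accessible world.
At w0: Dia Box not not q is true, so not Dia Box not not q is false.
  At w0: Dia Box not not q requires Box not not q at some successor in {w0, w1, w2}.
    Box not not q holds at w2, so Dia Box not not q is true at w0.
      At w2: no accessible worlds, so Box not not q holds vacuously.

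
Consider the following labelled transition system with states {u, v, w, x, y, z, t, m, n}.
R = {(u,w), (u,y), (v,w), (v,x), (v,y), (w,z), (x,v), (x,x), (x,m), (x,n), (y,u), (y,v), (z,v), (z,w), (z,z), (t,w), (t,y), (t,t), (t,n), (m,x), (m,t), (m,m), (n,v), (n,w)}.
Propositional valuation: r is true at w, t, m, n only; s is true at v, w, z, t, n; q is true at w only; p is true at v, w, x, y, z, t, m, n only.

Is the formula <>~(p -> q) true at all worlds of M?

Let φ = <>~(p -> q). Evaluate φ at each world:
  u (successors {w, y}): φ is true.
  v (successors {w, x, y}): φ is true.
  w (successors {z}): φ is true.
  x (successors {v, x, m, n}): φ is true.
  y (successors {u, v}): φ is true.
  z (successors {v, w, z}): φ is true.
  t (successors {w, y, t, n}): φ is true.
  m (successors {x, t, m}): φ is true.
  n (successors {v, w}): φ is true.
For instance, at x:
  At x: <>~(p -> q) requires ~(p -> q) at some successor in {v, x, m, n}.
    ~(p -> q) holds at v, so <>~(p -> q) is true at x.

Yes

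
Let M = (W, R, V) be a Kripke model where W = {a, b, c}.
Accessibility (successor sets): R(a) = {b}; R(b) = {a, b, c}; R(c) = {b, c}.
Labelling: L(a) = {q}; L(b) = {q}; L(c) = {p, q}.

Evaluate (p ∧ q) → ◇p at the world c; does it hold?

At c: p ∧ q is true, ◇p is true, so (p ∧ q) → ◇p is true.
  At c: ◇p requires p at some successor in {b, c}.
    p holds at c, so ◇p is true at c.

Yes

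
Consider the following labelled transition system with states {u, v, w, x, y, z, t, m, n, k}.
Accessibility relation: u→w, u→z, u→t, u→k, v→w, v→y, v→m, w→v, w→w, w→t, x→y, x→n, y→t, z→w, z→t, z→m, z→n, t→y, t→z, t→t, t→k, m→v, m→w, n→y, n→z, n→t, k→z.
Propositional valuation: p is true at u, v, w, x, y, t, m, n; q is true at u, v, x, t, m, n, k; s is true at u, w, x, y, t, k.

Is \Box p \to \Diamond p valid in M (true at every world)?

Yes

Let φ = \Box p \to \Diamond p. Evaluate φ at each world:
  u (successors {w, z, t, k}): φ is true.
  v (successors {w, y, m}): φ is true.
  w (successors {v, w, t}): φ is true.
  x (successors {y, n}): φ is true.
  y (successors {t}): φ is true.
  z (successors {w, t, m, n}): φ is true.
  t (successors {y, z, t, k}): φ is true.
  m (successors {v, w}): φ is true.
  n (successors {y, z, t}): φ is true.
  k (successors {z}): φ is true.
For instance, at w:
  At w: \Box p is true, \Diamond p is true, so \Box p \to \Diamond p is true.
    At w: \Box p requires p at every successor {v, w, t}.
      At v: p is true.
      At w: p is true.
      At t: p is true.
    So \Box p is true at w.
    At w: \Diamond p requires p at some successor in {v, w, t}.
      p holds at v, so \Diamond p is true at w.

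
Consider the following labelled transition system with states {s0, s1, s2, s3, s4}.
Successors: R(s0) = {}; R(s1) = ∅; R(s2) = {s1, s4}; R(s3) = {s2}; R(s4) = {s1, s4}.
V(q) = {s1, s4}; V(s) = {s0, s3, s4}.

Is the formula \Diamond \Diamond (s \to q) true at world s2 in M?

At s2: \Diamond \Diamond (s \to q) requires \Diamond (s \to q) at some successor in {s1, s4}.
  \Diamond (s \to q) holds at s4, so \Diamond \Diamond (s \to q) is true at s2.
    At s4: \Diamond (s \to q) requires s \to q at some successor in {s1, s4}.
      s \to q holds at s1, so \Diamond (s \to q) is true at s4.

Yes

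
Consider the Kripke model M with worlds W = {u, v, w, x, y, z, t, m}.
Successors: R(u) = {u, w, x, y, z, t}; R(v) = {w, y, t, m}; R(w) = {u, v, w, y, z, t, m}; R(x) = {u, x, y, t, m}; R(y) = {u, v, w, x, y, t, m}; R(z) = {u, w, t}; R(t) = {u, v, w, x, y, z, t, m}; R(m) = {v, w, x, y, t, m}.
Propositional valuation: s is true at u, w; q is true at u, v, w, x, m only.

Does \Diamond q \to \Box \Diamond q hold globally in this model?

Yes

Let φ = \Diamond q \to \Box \Diamond q. Evaluate φ at each world:
  u (successors {u, w, x, y, z, t}): φ is true.
  v (successors {w, y, t, m}): φ is true.
  w (successors {u, v, w, y, z, t, m}): φ is true.
  x (successors {u, x, y, t, m}): φ is true.
  y (successors {u, v, w, x, y, t, m}): φ is true.
  z (successors {u, w, t}): φ is true.
  t (successors {u, v, w, x, y, z, t, m}): φ is true.
  m (successors {v, w, x, y, t, m}): φ is true.
For instance, at x:
  At x: \Diamond q is true, \Box \Diamond q is true, so \Diamond q \to \Box \Diamond q is true.
    At x: \Diamond q requires q at some successor in {u, x, y, t, m}.
      q holds at u, so \Diamond q is true at x.
    At x: \Box \Diamond q requires \Diamond q at every successor {u, x, y, t, m}.
      At u: \Diamond q is true.
      At x: \Diamond q is true.
      At y: \Diamond q is true.
      At t: \Diamond q is true.
      At m: \Diamond q is true.
    So \Box \Diamond q is true at x.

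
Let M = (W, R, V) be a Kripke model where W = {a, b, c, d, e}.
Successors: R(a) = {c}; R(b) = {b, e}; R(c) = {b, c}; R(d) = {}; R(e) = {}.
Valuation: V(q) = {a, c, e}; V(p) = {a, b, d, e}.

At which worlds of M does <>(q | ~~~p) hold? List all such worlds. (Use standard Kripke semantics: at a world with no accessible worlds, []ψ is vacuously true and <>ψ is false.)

a, b, c

Recall that <>ψ holds at a world iff ψ holds at some accessible world.
Let φ = <>(q | ~~~p). Evaluate φ at each world:
  a (successors {c}): φ is true.
  b (successors {b, e}): φ is true.
  c (successors {b, c}): φ is true.
  d (successors ∅): φ is false.
  e (successors ∅): φ is false.
For instance, at b:
  At b: <>(q | ~~~p) requires q | ~~~p at some successor in {b, e}.
    q | ~~~p holds at e, so <>(q | ~~~p) is true at b.
Satisfying worlds: {a, b, c}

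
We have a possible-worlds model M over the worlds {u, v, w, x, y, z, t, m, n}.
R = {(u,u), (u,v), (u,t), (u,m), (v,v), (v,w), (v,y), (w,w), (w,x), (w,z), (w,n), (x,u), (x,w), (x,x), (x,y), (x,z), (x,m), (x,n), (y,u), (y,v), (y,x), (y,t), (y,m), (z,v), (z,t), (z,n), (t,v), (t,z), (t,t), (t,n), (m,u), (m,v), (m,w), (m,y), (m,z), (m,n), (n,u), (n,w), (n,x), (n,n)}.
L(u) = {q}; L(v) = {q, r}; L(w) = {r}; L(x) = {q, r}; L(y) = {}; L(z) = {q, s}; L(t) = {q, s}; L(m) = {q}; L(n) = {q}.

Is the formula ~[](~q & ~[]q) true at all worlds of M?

Yes

Let φ = ~[](~q & ~[]q). Evaluate φ at each world:
  u (successors {u, v, t, m}): φ is true.
  v (successors {v, w, y}): φ is true.
  w (successors {w, x, z, n}): φ is true.
  x (successors {u, w, x, y, z, m, n}): φ is true.
  y (successors {u, v, x, t, m}): φ is true.
  z (successors {v, t, n}): φ is true.
  t (successors {v, z, t, n}): φ is true.
  m (successors {u, v, w, y, z, n}): φ is true.
  n (successors {u, w, x, n}): φ is true.
For instance, at w:
  At w: [](~q & ~[]q) is false, so ~[](~q & ~[]q) is true.
    At w: [](~q & ~[]q) requires ~q & ~[]q at every successor {w, x, z, n}.
      ~q & ~[]q fails at x, so [](~q & ~[]q) is false at w.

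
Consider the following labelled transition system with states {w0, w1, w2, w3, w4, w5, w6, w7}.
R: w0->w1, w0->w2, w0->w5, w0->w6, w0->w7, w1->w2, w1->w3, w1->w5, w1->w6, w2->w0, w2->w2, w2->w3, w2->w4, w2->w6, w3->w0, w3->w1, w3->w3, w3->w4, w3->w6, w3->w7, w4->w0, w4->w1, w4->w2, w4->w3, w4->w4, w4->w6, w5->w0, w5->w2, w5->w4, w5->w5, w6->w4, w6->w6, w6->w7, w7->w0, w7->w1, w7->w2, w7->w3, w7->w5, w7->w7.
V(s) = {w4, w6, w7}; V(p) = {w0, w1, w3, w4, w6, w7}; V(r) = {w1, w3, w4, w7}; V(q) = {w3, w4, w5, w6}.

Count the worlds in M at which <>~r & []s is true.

Let φ = <>~r & []s. Evaluate φ at each world:
  w0 (successors {w1, w2, w5, w6, w7}): φ is false.
  w1 (successors {w2, w3, w5, w6}): φ is false.
  w2 (successors {w0, w2, w3, w4, w6}): φ is false.
  w3 (successors {w0, w1, w3, w4, w6, w7}): φ is false.
  w4 (successors {w0, w1, w2, w3, w4, w6}): φ is false.
  w5 (successors {w0, w2, w4, w5}): φ is false.
  w6 (successors {w4, w6, w7}): φ is true.
  w7 (successors {w0, w1, w2, w3, w5, w7}): φ is false.
For instance, at w4:
  At w4: <>~r is true, []s is false, so <>~r & []s is false.
    At w4: <>~r requires ~r at some successor in {w0, w1, w2, w3, w4, w6}.
      ~r holds at w0, so <>~r is true at w4.
    At w4: []s requires s at every successor {w0, w1, w2, w3, w4, w6}.
      s fails at w0, so []s is false at w4.
Satisfying worlds: {w6}

1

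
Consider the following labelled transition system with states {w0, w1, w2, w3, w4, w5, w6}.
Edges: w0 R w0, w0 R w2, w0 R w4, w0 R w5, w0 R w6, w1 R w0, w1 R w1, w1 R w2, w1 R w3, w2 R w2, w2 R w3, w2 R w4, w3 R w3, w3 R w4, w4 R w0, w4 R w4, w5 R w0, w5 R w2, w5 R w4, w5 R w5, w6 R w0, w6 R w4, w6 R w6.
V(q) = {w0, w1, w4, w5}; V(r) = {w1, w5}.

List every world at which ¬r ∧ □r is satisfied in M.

Let φ = ¬r ∧ □r. Evaluate φ at each world:
  w0 (successors {w0, w2, w4, w5, w6}): φ is false.
  w1 (successors {w0, w1, w2, w3}): φ is false.
  w2 (successors {w2, w3, w4}): φ is false.
  w3 (successors {w3, w4}): φ is false.
  w4 (successors {w0, w4}): φ is false.
  w5 (successors {w0, w2, w4, w5}): φ is false.
  w6 (successors {w0, w4, w6}): φ is false.
For instance, at w3:
  At w3: ¬r is true, □r is false, so ¬r ∧ □r is false.
    At w3: □r requires r at every successor {w3, w4}.
      r fails at w3, so □r is false at w3.
Satisfying worlds: none.

none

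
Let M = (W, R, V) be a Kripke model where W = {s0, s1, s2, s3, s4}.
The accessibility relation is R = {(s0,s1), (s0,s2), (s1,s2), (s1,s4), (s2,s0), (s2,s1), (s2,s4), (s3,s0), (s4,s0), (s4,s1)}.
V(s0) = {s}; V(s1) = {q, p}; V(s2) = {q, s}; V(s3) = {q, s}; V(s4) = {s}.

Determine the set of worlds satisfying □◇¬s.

Let φ = □◇¬s. Evaluate φ at each world:
  s0 (successors {s1, s2}): φ is false.
  s1 (successors {s2, s4}): φ is true.
  s2 (successors {s0, s1, s4}): φ is false.
  s3 (successors {s0}): φ is true.
  s4 (successors {s0, s1}): φ is false.
For instance, at s2:
  At s2: □◇¬s requires ◇¬s at every successor {s0, s1, s4}.
    ◇¬s fails at s1, so □◇¬s is false at s2.
      At s1: ◇¬s requires ¬s at some successor in {s2, s4}.
        At s2: ¬s is false.
        At s4: ¬s is false.
      So ◇¬s is false at s1.
Satisfying worlds: {s1, s3}

s1, s3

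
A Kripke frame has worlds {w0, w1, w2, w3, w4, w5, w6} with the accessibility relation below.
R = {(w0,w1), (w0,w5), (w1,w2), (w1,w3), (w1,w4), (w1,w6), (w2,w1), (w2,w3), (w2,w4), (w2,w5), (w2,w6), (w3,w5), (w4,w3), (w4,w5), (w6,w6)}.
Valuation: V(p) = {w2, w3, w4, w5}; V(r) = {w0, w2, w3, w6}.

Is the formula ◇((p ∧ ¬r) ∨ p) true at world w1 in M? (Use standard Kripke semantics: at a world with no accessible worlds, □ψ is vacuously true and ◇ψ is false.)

Recall that ◇ψ holds at a world iff ψ holds at some accessible world.
At w1: ◇((p ∧ ¬r) ∨ p) requires (p ∧ ¬r) ∨ p at some successor in {w2, w3, w4, w6}.
  (p ∧ ¬r) ∨ p holds at w2, so ◇((p ∧ ¬r) ∨ p) is true at w1.

Yes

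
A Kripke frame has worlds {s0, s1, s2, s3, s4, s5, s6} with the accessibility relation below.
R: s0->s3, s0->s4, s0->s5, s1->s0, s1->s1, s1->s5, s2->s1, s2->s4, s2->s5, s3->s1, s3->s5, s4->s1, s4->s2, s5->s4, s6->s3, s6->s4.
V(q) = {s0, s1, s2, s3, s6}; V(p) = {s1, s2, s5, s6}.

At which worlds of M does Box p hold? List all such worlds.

Recall that Box ψ holds at a world iff ψ holds at every accessible world, and Dia ψ holds iff ψ holds at some accessible world.
Let φ = Box p. Evaluate φ at each world:
  s0 (successors {s3, s4, s5}): φ is false.
  s1 (successors {s0, s1, s5}): φ is false.
  s2 (successors {s1, s4, s5}): φ is false.
  s3 (successors {s1, s5}): φ is true.
  s4 (successors {s1, s2}): φ is true.
  s5 (successors {s4}): φ is false.
  s6 (successors {s3, s4}): φ is false.
For instance, at s1:
  At s1: Box p requires p at every successor {s0, s1, s5}.
    p fails at s0, so Box p is false at s1.
Satisfying worlds: {s3, s4}

s3, s4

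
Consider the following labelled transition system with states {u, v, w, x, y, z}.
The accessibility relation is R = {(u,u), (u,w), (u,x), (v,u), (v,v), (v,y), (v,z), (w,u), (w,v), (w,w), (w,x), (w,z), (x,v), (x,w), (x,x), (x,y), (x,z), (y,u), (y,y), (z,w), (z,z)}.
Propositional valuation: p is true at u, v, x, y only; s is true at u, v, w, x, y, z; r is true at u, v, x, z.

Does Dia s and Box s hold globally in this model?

Yes

Let φ = Dia s and Box s. Evaluate φ at each world:
  u (successors {u, w, x}): φ is true.
  v (successors {u, v, y, z}): φ is true.
  w (successors {u, v, w, x, z}): φ is true.
  x (successors {v, w, x, y, z}): φ is true.
  y (successors {u, y}): φ is true.
  z (successors {w, z}): φ is true.
For instance, at y:
  At y: Dia s is true, Box s is true, so Dia s and Box s is true.
    At y: Dia s requires s at some successor in {u, y}.
      s holds at u, so Dia s is true at y.
    At y: Box s requires s at every successor {u, y}.
      At u: s is true.
      At y: s is true.
    So Box s is true at y.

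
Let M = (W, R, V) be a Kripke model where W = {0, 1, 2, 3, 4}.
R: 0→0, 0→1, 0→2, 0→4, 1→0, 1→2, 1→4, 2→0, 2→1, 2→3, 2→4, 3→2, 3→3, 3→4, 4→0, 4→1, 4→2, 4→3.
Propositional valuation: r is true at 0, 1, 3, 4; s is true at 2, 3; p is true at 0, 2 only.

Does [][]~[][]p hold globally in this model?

Let φ = [][]~[][]p. Evaluate φ at each world:
  0 (successors {0, 1, 2, 4}): φ is true.
  1 (successors {0, 2, 4}): φ is true.
  2 (successors {0, 1, 3, 4}): φ is true.
  3 (successors {2, 3, 4}): φ is true.
  4 (successors {0, 1, 2, 3}): φ is true.
For instance, at 0:
  At 0: [][]~[][]p requires []~[][]p at every successor {0, 1, 2, 4}.
    At 0: []~[][]p is true.
    At 1: []~[][]p is true.
    At 2: []~[][]p is true.
    At 4: []~[][]p is true.
  So [][]~[][]p is true at 0.

Yes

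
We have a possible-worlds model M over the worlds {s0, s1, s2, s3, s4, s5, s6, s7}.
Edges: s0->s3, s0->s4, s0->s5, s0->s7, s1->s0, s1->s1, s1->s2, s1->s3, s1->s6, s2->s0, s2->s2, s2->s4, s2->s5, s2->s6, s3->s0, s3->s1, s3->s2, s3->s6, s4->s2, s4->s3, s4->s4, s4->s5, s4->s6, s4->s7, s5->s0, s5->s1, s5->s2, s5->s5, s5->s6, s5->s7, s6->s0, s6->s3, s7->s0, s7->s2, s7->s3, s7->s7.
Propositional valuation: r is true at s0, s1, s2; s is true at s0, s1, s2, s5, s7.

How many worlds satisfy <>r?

7

Let φ = <>r. Evaluate φ at each world:
  s0 (successors {s3, s4, s5, s7}): φ is false.
  s1 (successors {s0, s1, s2, s3, s6}): φ is true.
  s2 (successors {s0, s2, s4, s5, s6}): φ is true.
  s3 (successors {s0, s1, s2, s6}): φ is true.
  s4 (successors {s2, s3, s4, s5, s6, s7}): φ is true.
  s5 (successors {s0, s1, s2, s5, s6, s7}): φ is true.
  s6 (successors {s0, s3}): φ is true.
  s7 (successors {s0, s2, s3, s7}): φ is true.
For instance, at s0:
  At s0: <>r requires r at some successor in {s3, s4, s5, s7}.
    At s3: r is false.
    At s4: r is false.
    At s5: r is false.
    At s7: r is false.
  So <>r is false at s0.
Satisfying worlds: {s1, s2, s3, s4, s5, s6, s7}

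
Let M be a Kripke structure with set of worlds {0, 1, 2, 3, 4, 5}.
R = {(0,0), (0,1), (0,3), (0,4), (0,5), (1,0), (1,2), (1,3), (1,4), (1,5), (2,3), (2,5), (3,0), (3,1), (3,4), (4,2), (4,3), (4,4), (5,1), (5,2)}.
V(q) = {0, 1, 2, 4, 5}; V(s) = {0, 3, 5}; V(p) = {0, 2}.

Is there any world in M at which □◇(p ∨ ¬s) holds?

Yes

Let φ = □◇(p ∨ ¬s). Evaluate φ at each world:
  0 (successors {0, 1, 3, 4, 5}): φ is true.
  1 (successors {0, 2, 3, 4, 5}): φ is false.
  2 (successors {3, 5}): φ is true.
  3 (successors {0, 1, 4}): φ is true.
  4 (successors {2, 3, 4}): φ is false.
  5 (successors {1, 2}): φ is false.
Detail at 0 (witness):
  At 0: □◇(p ∨ ¬s) requires ◇(p ∨ ¬s) at every successor {0, 1, 3, 4, 5}.
    At 0: ◇(p ∨ ¬s) is true.
    At 1: ◇(p ∨ ¬s) is true.
    At 3: ◇(p ∨ ¬s) is true.
    At 4: ◇(p ∨ ¬s) is true.
    At 5: ◇(p ∨ ¬s) is true.
  So □◇(p ∨ ¬s) is true at 0.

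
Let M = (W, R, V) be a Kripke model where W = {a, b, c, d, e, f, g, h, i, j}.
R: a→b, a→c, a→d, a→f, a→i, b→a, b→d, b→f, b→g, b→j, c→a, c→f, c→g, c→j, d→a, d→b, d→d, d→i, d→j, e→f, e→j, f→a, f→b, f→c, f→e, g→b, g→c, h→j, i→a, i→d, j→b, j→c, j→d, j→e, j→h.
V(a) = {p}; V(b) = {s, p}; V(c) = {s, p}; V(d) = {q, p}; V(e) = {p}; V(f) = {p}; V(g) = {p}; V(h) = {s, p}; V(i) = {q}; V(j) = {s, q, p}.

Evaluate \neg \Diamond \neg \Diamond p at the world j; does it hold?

At j: \Diamond \neg \Diamond p is false, so \neg \Diamond \neg \Diamond p is true.
  At j: \Diamond \neg \Diamond p requires \neg \Diamond p at some successor in {b, c, d, e, h}.
    At b: \neg \Diamond p is false.
    At c: \neg \Diamond p is false.
    At d: \neg \Diamond p is false.
    At e: \neg \Diamond p is false.
    At h: \neg \Diamond p is false.
  So \Diamond \neg \Diamond p is false at j.

Yes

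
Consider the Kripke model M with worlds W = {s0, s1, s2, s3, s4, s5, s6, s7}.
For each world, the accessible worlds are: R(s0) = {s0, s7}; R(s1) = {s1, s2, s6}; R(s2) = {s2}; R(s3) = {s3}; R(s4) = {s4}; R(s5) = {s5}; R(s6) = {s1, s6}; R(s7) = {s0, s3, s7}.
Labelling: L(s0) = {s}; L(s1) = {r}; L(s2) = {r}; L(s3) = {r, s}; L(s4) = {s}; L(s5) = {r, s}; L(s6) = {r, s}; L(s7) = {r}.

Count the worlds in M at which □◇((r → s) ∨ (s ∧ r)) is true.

Let φ = □◇((r → s) ∨ (s ∧ r)). Evaluate φ at each world:
  s0 (successors {s0, s7}): φ is true.
  s1 (successors {s1, s2, s6}): φ is false.
  s2 (successors {s2}): φ is false.
  s3 (successors {s3}): φ is true.
  s4 (successors {s4}): φ is true.
  s5 (successors {s5}): φ is true.
  s6 (successors {s1, s6}): φ is true.
  s7 (successors {s0, s3, s7}): φ is true.
For instance, at s1:
  At s1: □◇((r → s) ∨ (s ∧ r)) requires ◇((r → s) ∨ (s ∧ r)) at every successor {s1, s2, s6}.
    ◇((r → s) ∨ (s ∧ r)) fails at s2, so □◇((r → s) ∨ (s ∧ r)) is false at s1.
      At s2: ◇((r → s) ∨ (s ∧ r)) requires (r → s) ∨ (s ∧ r) at some successor in {s2}.
        At s2: (r → s) ∨ (s ∧ r) is false.
      So ◇((r → s) ∨ (s ∧ r)) is false at s2.
Satisfying worlds: {s0, s3, s4, s5, s6, s7}

6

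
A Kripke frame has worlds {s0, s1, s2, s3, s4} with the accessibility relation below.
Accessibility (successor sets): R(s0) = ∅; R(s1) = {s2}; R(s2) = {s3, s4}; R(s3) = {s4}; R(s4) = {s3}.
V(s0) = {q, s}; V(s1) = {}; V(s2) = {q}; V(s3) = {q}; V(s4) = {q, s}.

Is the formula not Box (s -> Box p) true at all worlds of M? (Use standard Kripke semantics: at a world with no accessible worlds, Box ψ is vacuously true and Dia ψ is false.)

Let φ = not Box (s -> Box p). Evaluate φ at each world:
  s0 (successors ∅): φ is false.
  s1 (successors {s2}): φ is false.
  s2 (successors {s3, s4}): φ is true.
  s3 (successors {s4}): φ is true.
  s4 (successors {s3}): φ is false.
Detail at s0 (counterexample):
  At s0: Box (s -> Box p) is true, so not Box (s -> Box p) is false.
    At s0: no accessible worlds, so Box (s -> Box p) holds vacuously.

No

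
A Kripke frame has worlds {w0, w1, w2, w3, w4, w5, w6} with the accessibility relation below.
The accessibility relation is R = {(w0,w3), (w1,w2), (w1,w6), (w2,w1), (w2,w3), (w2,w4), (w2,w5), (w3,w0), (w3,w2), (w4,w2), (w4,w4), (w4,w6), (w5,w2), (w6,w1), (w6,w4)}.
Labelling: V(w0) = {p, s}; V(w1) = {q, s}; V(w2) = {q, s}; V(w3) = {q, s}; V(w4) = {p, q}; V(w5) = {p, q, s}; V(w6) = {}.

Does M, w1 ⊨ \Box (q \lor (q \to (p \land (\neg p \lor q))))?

Yes

At w1: \Box (q \lor (q \to (p \land (\neg p \lor q)))) requires q \lor (q \to (p \land (\neg p \lor q))) at every successor {w2, w6}.
  At w2: q \lor (q \to (p \land (\neg p \lor q))) is true.
  At w6: q \lor (q \to (p \land (\neg p \lor q))) is true.
So \Box (q \lor (q \to (p \land (\neg p \lor q)))) is true at w1.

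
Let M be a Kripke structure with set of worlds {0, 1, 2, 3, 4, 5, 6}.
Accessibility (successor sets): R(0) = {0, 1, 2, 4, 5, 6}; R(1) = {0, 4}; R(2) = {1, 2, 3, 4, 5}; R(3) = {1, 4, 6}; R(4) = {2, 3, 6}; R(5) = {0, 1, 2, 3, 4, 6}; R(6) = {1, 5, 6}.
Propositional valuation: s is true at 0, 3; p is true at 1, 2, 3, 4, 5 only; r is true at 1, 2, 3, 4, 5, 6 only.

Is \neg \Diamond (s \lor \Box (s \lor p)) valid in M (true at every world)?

Let φ = \neg \Diamond (s \lor \Box (s \lor p)). Evaluate φ at each world:
  0 (successors {0, 1, 2, 4, 5, 6}): φ is false.
  1 (successors {0, 4}): φ is false.
  2 (successors {1, 2, 3, 4, 5}): φ is false.
  3 (successors {1, 4, 6}): φ is false.
  4 (successors {2, 3, 6}): φ is false.
  5 (successors {0, 1, 2, 3, 4, 6}): φ is false.
  6 (successors {1, 5, 6}): φ is false.
Detail at 0 (counterexample):
  At 0: \Diamond (s \lor \Box (s \lor p)) is true, so \neg \Diamond (s \lor \Box (s \lor p)) is false.
    At 0: \Diamond (s \lor \Box (s \lor p)) requires s \lor \Box (s \lor p) at some successor in {0, 1, 2, 4, 5, 6}.
      s \lor \Box (s \lor p) holds at 0, so \Diamond (s \lor \Box (s \lor p)) is true at 0.

No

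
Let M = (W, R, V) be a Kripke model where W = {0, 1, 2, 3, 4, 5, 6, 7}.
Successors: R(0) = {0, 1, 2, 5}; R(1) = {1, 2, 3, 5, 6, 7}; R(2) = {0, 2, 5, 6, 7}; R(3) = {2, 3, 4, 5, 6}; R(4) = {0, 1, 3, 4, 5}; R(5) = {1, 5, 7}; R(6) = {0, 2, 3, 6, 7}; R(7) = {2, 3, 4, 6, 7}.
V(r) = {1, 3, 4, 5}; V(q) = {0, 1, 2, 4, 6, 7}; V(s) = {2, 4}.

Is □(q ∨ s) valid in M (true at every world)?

No

Let φ = □(q ∨ s). Evaluate φ at each world:
  0 (successors {0, 1, 2, 5}): φ is false.
  1 (successors {1, 2, 3, 5, 6, 7}): φ is false.
  2 (successors {0, 2, 5, 6, 7}): φ is false.
  3 (successors {2, 3, 4, 5, 6}): φ is false.
  4 (successors {0, 1, 3, 4, 5}): φ is false.
  5 (successors {1, 5, 7}): φ is false.
  6 (successors {0, 2, 3, 6, 7}): φ is false.
  7 (successors {2, 3, 4, 6, 7}): φ is false.
Detail at 0 (counterexample):
  At 0: □(q ∨ s) requires q ∨ s at every successor {0, 1, 2, 5}.
    q ∨ s fails at 5, so □(q ∨ s) is false at 0.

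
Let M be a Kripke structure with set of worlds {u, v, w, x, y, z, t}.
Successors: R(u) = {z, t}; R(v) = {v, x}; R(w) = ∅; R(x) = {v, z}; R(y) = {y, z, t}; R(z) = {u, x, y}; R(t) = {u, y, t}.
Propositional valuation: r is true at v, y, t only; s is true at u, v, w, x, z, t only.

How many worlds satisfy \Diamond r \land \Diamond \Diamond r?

6

Recall that \Diamond ψ holds at a world iff ψ holds at some accessible world.
Let φ = \Diamond r \land \Diamond \Diamond r. Evaluate φ at each world:
  u (successors {z, t}): φ is true.
  v (successors {v, x}): φ is true.
  w (successors ∅): φ is false.
  x (successors {v, z}): φ is true.
  y (successors {y, z, t}): φ is true.
  z (successors {u, x, y}): φ is true.
  t (successors {u, y, t}): φ is true.
For instance, at x:
  At x: \Diamond r is true, \Diamond \Diamond r is true, so \Diamond r \land \Diamond \Diamond r is true.
    At x: \Diamond r requires r at some successor in {v, z}.
      r holds at v, so \Diamond r is true at x.
    At x: \Diamond \Diamond r requires \Diamond r at some successor in {v, z}.
      \Diamond r holds at v, so \Diamond \Diamond r is true at x.
Satisfying worlds: {u, v, x, y, z, t}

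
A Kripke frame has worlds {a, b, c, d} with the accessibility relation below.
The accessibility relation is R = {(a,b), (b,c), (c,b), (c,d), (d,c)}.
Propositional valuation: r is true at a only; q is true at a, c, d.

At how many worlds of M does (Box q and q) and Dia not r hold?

1

Let φ = (Box q and q) and Dia not r. Evaluate φ at each world:
  a (successors {b}): φ is false.
  b (successors {c}): φ is false.
  c (successors {b, d}): φ is false.
  d (successors {c}): φ is true.
For instance, at c:
  At c: Box q and q is false, Dia not r is true, so (Box q and q) and Dia not r is false.
    At c: Box q is false, q is true, so Box q and q is false.
      At c: Box q requires q at every successor {b, d}.
        q fails at b, so Box q is false at c.
    At c: Dia not r requires not r at some successor in {b, d}.
      not r holds at b, so Dia not r is true at c.
Satisfying worlds: {d}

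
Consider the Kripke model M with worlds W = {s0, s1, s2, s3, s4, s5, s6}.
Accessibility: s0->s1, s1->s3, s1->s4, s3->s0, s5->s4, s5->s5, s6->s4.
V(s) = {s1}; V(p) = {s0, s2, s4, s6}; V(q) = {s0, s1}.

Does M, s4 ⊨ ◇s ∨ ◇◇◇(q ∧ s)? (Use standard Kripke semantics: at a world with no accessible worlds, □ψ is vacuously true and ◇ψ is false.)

At s4: ◇s is false, ◇◇◇(q ∧ s) is false, so ◇s ∨ ◇◇◇(q ∧ s) is false.
  At s4: no accessible worlds, so ◇s is false.
  At s4: no accessible worlds, so ◇◇◇(q ∧ s) is false.

No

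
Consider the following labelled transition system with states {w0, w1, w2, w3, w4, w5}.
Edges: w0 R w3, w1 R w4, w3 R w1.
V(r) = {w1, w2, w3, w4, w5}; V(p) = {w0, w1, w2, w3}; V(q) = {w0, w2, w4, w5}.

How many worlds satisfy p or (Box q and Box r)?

Let φ = p or (Box q and Box r). Evaluate φ at each world:
  w0 (successors {w3}): φ is true.
  w1 (successors {w4}): φ is true.
  w2 (successors ∅): φ is true.
  w3 (successors {w1}): φ is true.
  w4 (successors ∅): φ is true.
  w5 (successors ∅): φ is true.
For instance, at w3:
  At w3: p is true, Box q and Box r is false, so p or (Box q and Box r) is true.
    At w3: Box q is false, Box r is true, so Box q and Box r is false.
      At w3: Box q requires q at every successor {w1}.
        q fails at w1, so Box q is false at w3.
      At w3: Box r requires r at every successor {w1}.
        At w1: r is true.
      So Box r is true at w3.
Satisfying worlds: {w0, w1, w2, w3, w4, w5}

6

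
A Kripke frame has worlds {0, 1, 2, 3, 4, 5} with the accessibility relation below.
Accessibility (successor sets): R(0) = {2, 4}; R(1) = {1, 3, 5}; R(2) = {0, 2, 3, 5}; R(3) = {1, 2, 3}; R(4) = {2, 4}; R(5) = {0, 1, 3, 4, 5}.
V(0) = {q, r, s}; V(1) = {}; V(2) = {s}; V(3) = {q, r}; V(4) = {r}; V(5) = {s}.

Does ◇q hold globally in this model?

No

Let φ = ◇q. Evaluate φ at each world:
  0 (successors {2, 4}): φ is false.
  1 (successors {1, 3, 5}): φ is true.
  2 (successors {0, 2, 3, 5}): φ is true.
  3 (successors {1, 2, 3}): φ is true.
  4 (successors {2, 4}): φ is false.
  5 (successors {0, 1, 3, 4, 5}): φ is true.
Detail at 0 (counterexample):
  At 0: ◇q requires q at some successor in {2, 4}.
    At 2: q is false.
    At 4: q is false.
  So ◇q is false at 0.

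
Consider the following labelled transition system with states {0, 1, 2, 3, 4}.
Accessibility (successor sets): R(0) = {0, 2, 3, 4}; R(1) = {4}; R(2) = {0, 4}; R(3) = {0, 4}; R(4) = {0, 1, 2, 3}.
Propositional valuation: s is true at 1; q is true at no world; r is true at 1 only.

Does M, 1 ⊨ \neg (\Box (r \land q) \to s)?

No

Recall that \Box ψ holds at a world iff ψ holds at every accessible world, and \Diamond ψ holds iff ψ holds at some accessible world.
At 1: \Box (r \land q) \to s is true, so \neg (\Box (r \land q) \to s) is false.
  At 1: \Box (r \land q) is false, s is true, so \Box (r \land q) \to s is true.
    At 1: \Box (r \land q) requires r \land q at every successor {4}.
      r \land q fails at 4, so \Box (r \land q) is false at 1.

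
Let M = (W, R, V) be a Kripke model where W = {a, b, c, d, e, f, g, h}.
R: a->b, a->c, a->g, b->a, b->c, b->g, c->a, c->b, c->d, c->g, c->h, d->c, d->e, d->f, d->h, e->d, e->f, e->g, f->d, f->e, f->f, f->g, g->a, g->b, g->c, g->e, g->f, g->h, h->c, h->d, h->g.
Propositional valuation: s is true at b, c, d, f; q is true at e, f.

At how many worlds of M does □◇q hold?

Let φ = □◇q. Evaluate φ at each world:
  a (successors {b, c, g}): φ is false.
  b (successors {a, c, g}): φ is false.
  c (successors {a, b, d, g, h}): φ is false.
  d (successors {c, e, f, h}): φ is false.
  e (successors {d, f, g}): φ is true.
  f (successors {d, e, f, g}): φ is true.
  g (successors {a, b, c, e, f, h}): φ is false.
  h (successors {c, d, g}): φ is false.
For instance, at b:
  At b: □◇q requires ◇q at every successor {a, c, g}.
    ◇q fails at a, so □◇q is false at b.
      At a: ◇q requires q at some successor in {b, c, g}.
        At b: q is false.
        At c: q is false.
        At g: q is false.
      So ◇q is false at a.
Satisfying worlds: {e, f}

2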